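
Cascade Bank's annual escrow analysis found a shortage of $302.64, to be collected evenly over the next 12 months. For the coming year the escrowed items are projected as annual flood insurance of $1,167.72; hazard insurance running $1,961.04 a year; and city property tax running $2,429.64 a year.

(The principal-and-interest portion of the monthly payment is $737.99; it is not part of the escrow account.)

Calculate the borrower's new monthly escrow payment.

Flood insurance: $1,167.72 annually
Hazard insurance: $1,961.04 annually
City property tax: $2,429.64 annually
Total annual escrow = $1,167.72 + $1,961.04 + $2,429.64 = $5,558.40
Per month = $5,558.40 / 12 = $463.20
Shortage spread = $302.64 / 12 = $25.22/mo
Adjusted monthly = $463.20 + $25.22 = $488.42

$488.42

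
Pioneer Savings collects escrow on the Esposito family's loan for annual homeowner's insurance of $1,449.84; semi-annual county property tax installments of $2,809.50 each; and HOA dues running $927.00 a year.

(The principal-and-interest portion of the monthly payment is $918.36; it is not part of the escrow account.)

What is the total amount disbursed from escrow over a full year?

$7,995.84

Homeowner's insurance — $1,449.84
County property tax — $2,809.50 × 2 = $5,619.00
HOA dues — $927.00
Yearly total = $7,995.84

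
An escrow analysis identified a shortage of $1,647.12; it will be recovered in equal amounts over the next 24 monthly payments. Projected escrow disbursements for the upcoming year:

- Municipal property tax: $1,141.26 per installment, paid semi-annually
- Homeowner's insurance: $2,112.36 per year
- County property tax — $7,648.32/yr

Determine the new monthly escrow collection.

Municipal property tax — $1,141.26 × 2 = $2,282.52 annually
Homeowner's insurance — $2,112.36 annually
County property tax — $7,648.32 annually
Total annual escrow = $2,282.52 + $2,112.36 + $7,648.32 = $12,043.20
Monthly = $12,043.20 / 12 = $1,003.60
Shortage per month = $1,647.12 ÷ 24 = $68.63
Adjusted monthly = $1,003.60 + $68.63 = $1,072.23

$1,072.23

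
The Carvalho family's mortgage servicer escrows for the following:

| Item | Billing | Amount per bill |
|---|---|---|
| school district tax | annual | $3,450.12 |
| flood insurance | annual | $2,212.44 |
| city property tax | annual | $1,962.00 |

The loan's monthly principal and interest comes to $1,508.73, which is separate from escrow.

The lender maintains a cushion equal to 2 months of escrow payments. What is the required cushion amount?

$1,270.76

School district tax = $3,450.12 annually
Flood insurance = $2,212.44 annually
City property tax = $1,962.00 annually
Total annual escrow = $3,450.12 + $2,212.44 + $1,962.00 = $7,624.56
Monthly escrow = $7,624.56 / 12 = $635.38
Required cushion = 2 × $635.38 = $1,270.76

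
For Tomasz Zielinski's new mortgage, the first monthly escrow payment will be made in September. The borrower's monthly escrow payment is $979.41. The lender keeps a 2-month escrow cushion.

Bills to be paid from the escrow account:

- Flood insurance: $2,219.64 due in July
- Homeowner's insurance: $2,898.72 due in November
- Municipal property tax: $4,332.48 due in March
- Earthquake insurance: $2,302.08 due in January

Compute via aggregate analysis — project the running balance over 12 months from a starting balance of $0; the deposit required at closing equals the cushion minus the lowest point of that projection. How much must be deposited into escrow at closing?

$4,636.23

Cushion = 2 × $979.41 = $1,958.82
Trial balance (start $0, +$979.41 each month, − disbursements):
  Sep: +$979.41 → $979.41
  Oct: +$979.41 → $1,958.82
  Nov: +$979.41 − $2,898.72 → $39.51
  Dec: +$979.41 → $1,018.92
  Jan: +$979.41 − $2,302.08 → -$303.75
  Feb: +$979.41 → $675.66
  Mar: +$979.41 − $4,332.48 → -$2,677.41
  Apr: +$979.41 → -$1,698.00
  May: +$979.41 → -$718.59
  Jun: +$979.41 → $260.82
  Jul: +$979.41 − $2,219.64 → -$979.41
  Aug: +$979.41 → $0.00
Lowest trial balance = -$2,677.41 (Mar)
Initial deposit = cushion − low point = $1,958.82 − (-$2,677.41) = $4,636.23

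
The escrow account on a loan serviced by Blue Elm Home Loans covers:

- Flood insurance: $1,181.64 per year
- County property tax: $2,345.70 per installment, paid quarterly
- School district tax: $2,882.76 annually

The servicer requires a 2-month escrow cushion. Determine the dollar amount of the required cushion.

Flood insurance — $1,181.64 annually
County property tax — $2,345.70 × 4 = $9,382.80 annually
School district tax — $2,882.76 annually
Total annual escrow = $13,447.20
Monthly escrow = $13,447.20 / 12 = $1,120.60
Required cushion = 2 × $1,120.60 = $2,241.20

$2,241.20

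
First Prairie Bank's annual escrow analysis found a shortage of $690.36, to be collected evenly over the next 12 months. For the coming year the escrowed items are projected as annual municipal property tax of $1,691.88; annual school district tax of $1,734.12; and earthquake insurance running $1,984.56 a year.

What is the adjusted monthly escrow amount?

$508.41

Municipal property tax: $1,691.88 per year
School district tax: $1,734.12 per year
Earthquake insurance: $1,984.56 per year
Total per year = $5,410.56
Per month = $5,410.56 / 12 = $450.88
Monthly shortage recovery: $690.36 ÷ 12 = $57.53
Adjusted monthly = $450.88 + $57.53 = $508.41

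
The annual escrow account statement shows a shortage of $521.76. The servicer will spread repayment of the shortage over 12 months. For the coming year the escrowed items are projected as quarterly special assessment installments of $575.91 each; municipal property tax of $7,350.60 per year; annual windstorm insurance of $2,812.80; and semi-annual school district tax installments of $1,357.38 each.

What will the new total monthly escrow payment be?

Special assessment — $575.91 × 4 = $2,303.64/yr
Municipal property tax — $7,350.60/yr
Windstorm insurance — $2,812.80/yr
School district tax — $1,357.38 × 2 = $2,714.76/yr
Total per year = $2,303.64 + $7,350.60 + $2,812.80 + $2,714.76 = $15,181.80
Per month = $15,181.80 / 12 = $1,265.15
Shortage per month = $521.76 ÷ 12 = $43.48
Adjusted monthly = $1,265.15 + $43.48 = $1,308.63

$1,308.63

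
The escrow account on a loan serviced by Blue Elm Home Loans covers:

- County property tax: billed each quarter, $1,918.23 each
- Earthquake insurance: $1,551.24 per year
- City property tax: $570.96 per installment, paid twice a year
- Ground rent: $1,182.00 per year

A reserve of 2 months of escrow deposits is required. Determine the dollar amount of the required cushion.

County property tax: $1,918.23 × 4 = $7,672.92 per year
Earthquake insurance: $1,551.24 per year
City property tax: $570.96 × 2 = $1,141.92 per year
Ground rent: $1,182.00 per year
Total annual escrow = $7,672.92 + $1,551.24 + $1,141.92 + $1,182.00 = $11,548.08
Base monthly escrow = $11,548.08 ÷ 12 = $962.34
Required cushion = 2 × $962.34 = $1,924.68

$1,924.68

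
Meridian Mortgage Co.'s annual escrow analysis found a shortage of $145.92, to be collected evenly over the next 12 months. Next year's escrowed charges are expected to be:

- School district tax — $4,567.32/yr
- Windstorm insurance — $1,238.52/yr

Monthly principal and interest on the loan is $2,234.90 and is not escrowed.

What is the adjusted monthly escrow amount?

School district tax — $4,567.32 per year
Windstorm insurance — $1,238.52 per year
Total annual escrow = $4,567.32 + $1,238.52 = $5,805.84
Per month = $5,805.84 ÷ 12 = $483.82
Shortage per month = $145.92 / 12 = $12.16
New monthly escrow = $483.82 + $12.16 = $495.98

$495.98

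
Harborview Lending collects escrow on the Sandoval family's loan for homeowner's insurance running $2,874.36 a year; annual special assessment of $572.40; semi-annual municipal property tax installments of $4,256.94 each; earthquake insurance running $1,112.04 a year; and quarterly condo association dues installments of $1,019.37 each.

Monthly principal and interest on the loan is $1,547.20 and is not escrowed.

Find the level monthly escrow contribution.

Homeowner's insurance — $2,874.36 annually
Special assessment — $572.40 annually
Municipal property tax — $4,256.94 × 2 = $8,513.88 annually
Earthquake insurance — $1,112.04 annually
Condo association dues — $1,019.37 × 4 = $4,077.48 annually
Yearly total = $2,874.36 + $572.40 + $8,513.88 + $1,112.04 + $4,077.48 = $17,150.16
Monthly = $17,150.16 ÷ 12 = $1,429.18

$1,429.18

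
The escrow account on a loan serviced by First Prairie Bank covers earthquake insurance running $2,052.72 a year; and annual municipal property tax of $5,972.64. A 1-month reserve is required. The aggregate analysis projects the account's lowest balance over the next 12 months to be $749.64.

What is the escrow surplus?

$80.86

Earthquake insurance — $2,052.72/yr
Municipal property tax — $5,972.64/yr
Annual escrow total = $2,052.72 + $5,972.64 = $8,025.36
Monthly escrow = $8,025.36 ÷ 12 = $668.78
Required cushion = 1 × $668.78 = $668.78
Surplus = $749.64 − $668.78 = $80.86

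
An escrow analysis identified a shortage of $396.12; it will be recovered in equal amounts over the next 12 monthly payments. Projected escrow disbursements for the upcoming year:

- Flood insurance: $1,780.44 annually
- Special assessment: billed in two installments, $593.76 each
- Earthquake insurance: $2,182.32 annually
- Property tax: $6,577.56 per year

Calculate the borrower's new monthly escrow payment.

$1,010.33

Flood insurance = $1,780.44/yr
Special assessment = $593.76 × 2 = $1,187.52/yr
Earthquake insurance = $2,182.32/yr
Property tax = $6,577.56/yr
Combined annual = $11,727.84
Per month = $11,727.84 / 12 = $977.32
Shortage spread = $396.12 ÷ 12 = $33.01/mo
Adjusted monthly = $977.32 + $33.01 = $1,010.33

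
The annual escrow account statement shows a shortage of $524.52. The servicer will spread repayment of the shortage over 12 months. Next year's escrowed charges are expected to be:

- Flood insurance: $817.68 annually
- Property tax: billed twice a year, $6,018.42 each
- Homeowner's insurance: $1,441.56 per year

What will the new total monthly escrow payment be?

Flood insurance = $817.68 annually
Property tax = $6,018.42 × 2 = $12,036.84 annually
Homeowner's insurance = $1,441.56 annually
Total per year = $817.68 + $12,036.84 + $1,441.56 = $14,296.08
Base monthly escrow = $14,296.08 / 12 = $1,191.34
Shortage per month = $524.52 ÷ 12 = $43.71
New monthly escrow = $1,191.34 + $43.71 = $1,235.05

$1,235.05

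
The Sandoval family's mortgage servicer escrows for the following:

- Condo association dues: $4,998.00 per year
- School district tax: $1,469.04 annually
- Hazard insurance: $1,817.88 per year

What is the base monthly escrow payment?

$690.41

Condo association dues — $4,998.00 per year
School district tax — $1,469.04 per year
Hazard insurance — $1,817.88 per year
Total per year = $8,284.92
Monthly escrow = $8,284.92 ÷ 12 = $690.41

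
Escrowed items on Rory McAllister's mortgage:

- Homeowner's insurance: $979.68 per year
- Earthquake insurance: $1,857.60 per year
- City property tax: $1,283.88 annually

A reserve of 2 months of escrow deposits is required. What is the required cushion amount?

$686.86

Homeowner's insurance — $979.68 per year
Earthquake insurance — $1,857.60 per year
City property tax — $1,283.88 per year
Total annual escrow = $979.68 + $1,857.60 + $1,283.88 = $4,121.16
Base monthly escrow = $4,121.16 / 12 = $343.43
Reserve = 2 × $343.43 = $686.86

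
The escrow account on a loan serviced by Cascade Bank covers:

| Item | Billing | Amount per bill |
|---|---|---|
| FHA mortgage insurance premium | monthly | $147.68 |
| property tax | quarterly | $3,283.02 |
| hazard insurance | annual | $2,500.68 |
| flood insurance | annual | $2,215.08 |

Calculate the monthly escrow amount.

$1,635.00

FHA mortgage insurance premium = $147.68 × 12 = $1,772.16 per year
Property tax = $3,283.02 × 4 = $13,132.08 per year
Hazard insurance = $2,500.68 per year
Flood insurance = $2,215.08 per year
Total annual escrow = $19,620.00
Monthly escrow = $19,620.00 ÷ 12 = $1,635.00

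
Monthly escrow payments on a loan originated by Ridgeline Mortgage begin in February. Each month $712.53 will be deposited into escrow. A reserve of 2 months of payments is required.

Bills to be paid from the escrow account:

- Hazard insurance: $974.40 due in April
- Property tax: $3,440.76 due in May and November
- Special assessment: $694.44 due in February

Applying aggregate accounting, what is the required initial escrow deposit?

Cushion = 2 × $712.53 = $1,425.06
Trial balance (start $0, +$712.53 each month, − disbursements):
  Feb: +$712.53 − $694.44 → $18.09
  Mar: +$712.53 → $730.62
  Apr: +$712.53 − $974.40 → $468.75
  May: +$712.53 − $3,440.76 → -$2,259.48
  Jun: +$712.53 → -$1,546.95
  Jul: +$712.53 → -$834.42
  Aug: +$712.53 → -$121.89
  Sep: +$712.53 → $590.64
  Oct: +$712.53 → $1,303.17
  Nov: +$712.53 − $3,440.76 → -$1,425.06
  Dec: +$712.53 → -$712.53
  Jan: +$712.53 → $0.00
Lowest trial balance = -$2,259.48 (May)
Initial deposit = cushion − low point = $1,425.06 − (-$2,259.48) = $3,684.54

$3,684.54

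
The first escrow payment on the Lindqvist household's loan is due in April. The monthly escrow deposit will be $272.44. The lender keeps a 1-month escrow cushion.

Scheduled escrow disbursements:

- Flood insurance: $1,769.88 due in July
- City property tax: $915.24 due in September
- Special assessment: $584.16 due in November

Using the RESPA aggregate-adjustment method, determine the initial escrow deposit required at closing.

Cushion = 1 × $272.44 = $272.44
Trial balance (start $0, +$272.44 each month, − disbursements):
  Apr: +$272.44 → $272.44
  May: +$272.44 → $544.88
  Jun: +$272.44 → $817.32
  Jul: +$272.44 − $1,769.88 → -$680.12
  Aug: +$272.44 → -$407.68
  Sep: +$272.44 − $915.24 → -$1,050.48
  Oct: +$272.44 → -$778.04
  Nov: +$272.44 − $584.16 → -$1,089.76
  Dec: +$272.44 → -$817.32
  Jan: +$272.44 → -$544.88
  Feb: +$272.44 → -$272.44
  Mar: +$272.44 → $0.00
Lowest trial balance = -$1,089.76 (Nov)
Initial deposit = cushion − low point = $272.44 − (-$1,089.76) = $1,362.20

$1,362.20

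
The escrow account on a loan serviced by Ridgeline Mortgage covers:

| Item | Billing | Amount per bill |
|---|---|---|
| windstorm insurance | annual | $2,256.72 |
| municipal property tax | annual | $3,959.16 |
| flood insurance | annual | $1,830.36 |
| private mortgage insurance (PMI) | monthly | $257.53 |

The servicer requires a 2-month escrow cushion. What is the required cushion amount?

$1,856.10

Windstorm insurance = $2,256.72/yr
Municipal property tax = $3,959.16/yr
Flood insurance = $1,830.36/yr
Private mortgage insurance (PMI) = $257.53 × 12 = $3,090.36/yr
Combined annual = $2,256.72 + $3,959.16 + $1,830.36 + $3,090.36 = $11,136.60
Per month = $11,136.60 / 12 = $928.05
Reserve = 2 × $928.05 = $1,856.10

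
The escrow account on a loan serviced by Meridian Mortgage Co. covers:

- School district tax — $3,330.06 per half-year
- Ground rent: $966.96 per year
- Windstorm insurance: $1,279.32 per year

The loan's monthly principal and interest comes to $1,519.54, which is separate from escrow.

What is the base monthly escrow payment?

$742.20

School district tax = $3,330.06 × 2 = $6,660.12 annually
Ground rent = $966.96 annually
Windstorm insurance = $1,279.32 annually
Combined annual = $6,660.12 + $966.96 + $1,279.32 = $8,906.40
Monthly = $8,906.40 ÷ 12 = $742.20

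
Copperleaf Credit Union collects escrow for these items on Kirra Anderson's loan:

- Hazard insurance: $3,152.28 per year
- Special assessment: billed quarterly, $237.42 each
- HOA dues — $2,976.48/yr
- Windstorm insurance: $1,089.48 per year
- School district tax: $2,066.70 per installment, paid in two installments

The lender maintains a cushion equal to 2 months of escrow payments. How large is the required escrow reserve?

$2,050.22

Hazard insurance = $3,152.28/yr
Special assessment = $237.42 × 4 = $949.68/yr
HOA dues = $2,976.48/yr
Windstorm insurance = $1,089.48/yr
School district tax = $2,066.70 × 2 = $4,133.40/yr
Total per year = $3,152.28 + $949.68 + $2,976.48 + $1,089.48 + $4,133.40 = $12,301.32
Base monthly escrow = $12,301.32 / 12 = $1,025.11
Required cushion = 2 × $1,025.11 = $2,050.22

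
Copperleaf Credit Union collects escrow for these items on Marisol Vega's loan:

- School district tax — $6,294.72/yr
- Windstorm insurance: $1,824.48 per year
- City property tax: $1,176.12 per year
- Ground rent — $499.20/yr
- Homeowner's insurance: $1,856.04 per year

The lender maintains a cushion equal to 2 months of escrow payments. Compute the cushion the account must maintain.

$1,941.76

School district tax = $6,294.72
Windstorm insurance = $1,824.48
City property tax = $1,176.12
Ground rent = $499.20
Homeowner's insurance = $1,856.04
Annual escrow total = $6,294.72 + $1,824.48 + $1,176.12 + $499.20 + $1,856.04 = $11,650.56
Base monthly escrow = $11,650.56 ÷ 12 = $970.88
Reserve = 2 × $970.88 = $1,941.76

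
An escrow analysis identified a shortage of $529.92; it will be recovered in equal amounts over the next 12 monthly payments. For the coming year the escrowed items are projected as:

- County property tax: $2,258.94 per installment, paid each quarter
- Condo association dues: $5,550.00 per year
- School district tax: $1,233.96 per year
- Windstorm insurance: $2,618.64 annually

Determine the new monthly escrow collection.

$1,580.69

County property tax: $2,258.94 × 4 = $9,035.76 per year
Condo association dues: $5,550.00 per year
School district tax: $1,233.96 per year
Windstorm insurance: $2,618.64 per year
Yearly total = $18,438.36
Per month = $18,438.36 ÷ 12 = $1,536.53
Shortage spread = $529.92 ÷ 12 = $44.16/mo
New monthly escrow = $1,536.53 + $44.16 = $1,580.69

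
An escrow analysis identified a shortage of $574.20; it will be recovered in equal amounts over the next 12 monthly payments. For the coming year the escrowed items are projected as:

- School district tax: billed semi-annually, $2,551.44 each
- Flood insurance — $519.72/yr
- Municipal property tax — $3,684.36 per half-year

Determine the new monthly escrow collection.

School district tax — $2,551.44 × 2 = $5,102.88/yr
Flood insurance — $519.72/yr
Municipal property tax — $3,684.36 × 2 = $7,368.72/yr
Yearly total = $5,102.88 + $519.72 + $7,368.72 = $12,991.32
Monthly escrow = $12,991.32 ÷ 12 = $1,082.61
Shortage per month = $574.20 ÷ 12 = $47.85
Adjusted monthly = $1,082.61 + $47.85 = $1,130.46

$1,130.46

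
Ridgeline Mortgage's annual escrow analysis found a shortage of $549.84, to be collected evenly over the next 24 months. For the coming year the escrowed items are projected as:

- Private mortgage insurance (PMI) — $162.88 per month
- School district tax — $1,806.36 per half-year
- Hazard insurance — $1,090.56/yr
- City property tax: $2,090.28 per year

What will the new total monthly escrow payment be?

Private mortgage insurance (PMI) = $162.88 × 12 = $1,954.56
School district tax = $1,806.36 × 2 = $3,612.72
Hazard insurance = $1,090.56
City property tax = $2,090.28
Total annual escrow = $8,748.12
Per month = $8,748.12 ÷ 12 = $729.01
Monthly shortage recovery: $549.84 ÷ 24 = $22.91
Adjusted monthly = $729.01 + $22.91 = $751.92

$751.92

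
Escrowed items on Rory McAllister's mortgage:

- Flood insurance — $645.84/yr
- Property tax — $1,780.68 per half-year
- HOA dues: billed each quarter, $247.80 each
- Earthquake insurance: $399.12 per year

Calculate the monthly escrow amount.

$466.46

Flood insurance: $645.84 annually
Property tax: $1,780.68 × 2 = $3,561.36 annually
HOA dues: $247.80 × 4 = $991.20 annually
Earthquake insurance: $399.12 annually
Annual escrow total = $645.84 + $3,561.36 + $991.20 + $399.12 = $5,597.52
Monthly escrow = $5,597.52 / 12 = $466.46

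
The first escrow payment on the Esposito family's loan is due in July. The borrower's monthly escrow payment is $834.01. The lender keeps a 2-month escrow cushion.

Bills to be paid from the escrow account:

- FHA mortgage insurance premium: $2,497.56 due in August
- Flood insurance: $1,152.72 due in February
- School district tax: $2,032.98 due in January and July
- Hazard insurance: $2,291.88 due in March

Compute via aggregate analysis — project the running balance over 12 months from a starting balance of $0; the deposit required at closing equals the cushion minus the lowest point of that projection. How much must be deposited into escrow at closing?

Cushion = 2 × $834.01 = $1,668.02
Trial balance (start $0, +$834.01 each month, − disbursements):
  Jul: +$834.01 − $2,032.98 → -$1,198.97
  Aug: +$834.01 − $2,497.56 → -$2,862.52
  Sep: +$834.01 → -$2,028.51
  Oct: +$834.01 → -$1,194.50
  Nov: +$834.01 → -$360.49
  Dec: +$834.01 → $473.52
  Jan: +$834.01 − $2,032.98 → -$725.45
  Feb: +$834.01 − $1,152.72 → -$1,044.16
  Mar: +$834.01 − $2,291.88 → -$2,502.03
  Apr: +$834.01 → -$1,668.02
  May: +$834.01 → -$834.01
  Jun: +$834.01 → $0.00
Lowest trial balance = -$2,862.52 (Aug)
Initial deposit = cushion − low point = $1,668.02 − (-$2,862.52) = $4,530.54

$4,530.54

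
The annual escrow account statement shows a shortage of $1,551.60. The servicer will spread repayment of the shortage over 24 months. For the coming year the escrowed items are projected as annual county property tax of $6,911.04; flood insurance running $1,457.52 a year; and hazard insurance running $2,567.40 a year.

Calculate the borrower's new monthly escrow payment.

$975.98

County property tax = $6,911.04
Flood insurance = $1,457.52
Hazard insurance = $2,567.40
Total per year = $6,911.04 + $1,457.52 + $2,567.40 = $10,935.96
Monthly = $10,935.96 / 12 = $911.33
Monthly shortage recovery: $1,551.60 / 24 = $64.65
Adjusted monthly = $911.33 + $64.65 = $975.98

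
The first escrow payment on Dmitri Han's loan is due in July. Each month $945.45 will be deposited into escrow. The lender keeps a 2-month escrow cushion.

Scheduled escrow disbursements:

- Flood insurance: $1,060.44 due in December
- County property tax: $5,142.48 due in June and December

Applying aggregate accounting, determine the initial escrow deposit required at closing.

Cushion = 2 × $945.45 = $1,890.90
Trial balance (start $0, +$945.45 each month, − disbursements):
  Jul: +$945.45 → $945.45
  Aug: +$945.45 → $1,890.90
  Sep: +$945.45 → $2,836.35
  Oct: +$945.45 → $3,781.80
  Nov: +$945.45 → $4,727.25
  Dec: +$945.45 − $6,202.92 → -$530.22
  Jan: +$945.45 → $415.23
  Feb: +$945.45 → $1,360.68
  Mar: +$945.45 → $2,306.13
  Apr: +$945.45 → $3,251.58
  May: +$945.45 → $4,197.03
  Jun: +$945.45 − $5,142.48 → $0.00
Lowest trial balance = -$530.22 (Dec)
Initial deposit = cushion − low point = $1,890.90 − (-$530.22) = $2,421.12

$2,421.12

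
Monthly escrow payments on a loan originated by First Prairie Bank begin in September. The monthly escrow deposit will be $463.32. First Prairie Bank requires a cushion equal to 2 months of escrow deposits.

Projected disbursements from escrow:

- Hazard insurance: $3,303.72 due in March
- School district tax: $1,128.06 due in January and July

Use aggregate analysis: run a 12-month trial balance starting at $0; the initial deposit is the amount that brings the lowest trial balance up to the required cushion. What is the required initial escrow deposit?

$2,115.18

Cushion = 2 × $463.32 = $926.64
Trial balance (start $0, +$463.32 each month, − disbursements):
  Sep: +$463.32 → $463.32
  Oct: +$463.32 → $926.64
  Nov: +$463.32 → $1,389.96
  Dec: +$463.32 → $1,853.28
  Jan: +$463.32 − $1,128.06 → $1,188.54
  Feb: +$463.32 → $1,651.86
  Mar: +$463.32 − $3,303.72 → -$1,188.54
  Apr: +$463.32 → -$725.22
  May: +$463.32 → -$261.90
  Jun: +$463.32 → $201.42
  Jul: +$463.32 − $1,128.06 → -$463.32
  Aug: +$463.32 → $0.00
Lowest trial balance = -$1,188.54 (Mar)
Initial deposit = cushion − low point = $926.64 − (-$1,188.54) = $2,115.18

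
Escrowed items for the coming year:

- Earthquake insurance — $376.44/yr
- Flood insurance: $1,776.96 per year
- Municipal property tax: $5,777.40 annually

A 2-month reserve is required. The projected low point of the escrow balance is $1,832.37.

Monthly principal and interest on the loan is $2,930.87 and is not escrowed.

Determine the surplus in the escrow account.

Earthquake insurance — $376.44
Flood insurance — $1,776.96
Municipal property tax — $5,777.40
Total per year = $7,930.80
Monthly escrow = $7,930.80 / 12 = $660.90
Required cushion = 2 × $660.90 = $1,321.80
Excess over cushion: $1,832.37 − $1,321.80 = $510.57

$510.57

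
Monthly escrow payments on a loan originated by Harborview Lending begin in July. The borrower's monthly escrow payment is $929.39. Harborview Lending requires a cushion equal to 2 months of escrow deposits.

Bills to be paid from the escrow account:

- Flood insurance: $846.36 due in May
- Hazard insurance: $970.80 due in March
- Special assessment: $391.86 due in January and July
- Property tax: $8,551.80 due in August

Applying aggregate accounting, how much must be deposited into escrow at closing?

$8,943.66

Cushion = 2 × $929.39 = $1,858.78
Trial balance (start $0, +$929.39 each month, − disbursements):
  Jul: +$929.39 − $391.86 → $537.53
  Aug: +$929.39 − $8,551.80 → -$7,084.88
  Sep: +$929.39 → -$6,155.49
  Oct: +$929.39 → -$5,226.10
  Nov: +$929.39 → -$4,296.71
  Dec: +$929.39 → -$3,367.32
  Jan: +$929.39 − $391.86 → -$2,829.79
  Feb: +$929.39 → -$1,900.40
  Mar: +$929.39 − $970.80 → -$1,941.81
  Apr: +$929.39 → -$1,012.42
  May: +$929.39 − $846.36 → -$929.39
  Jun: +$929.39 → $0.00
Lowest trial balance = -$7,084.88 (Aug)
Initial deposit = cushion − low point = $1,858.78 − (-$7,084.88) = $8,943.66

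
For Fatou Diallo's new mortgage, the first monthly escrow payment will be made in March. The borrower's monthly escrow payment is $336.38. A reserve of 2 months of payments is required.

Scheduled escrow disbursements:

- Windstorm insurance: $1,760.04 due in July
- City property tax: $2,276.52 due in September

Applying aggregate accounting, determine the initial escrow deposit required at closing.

$2,354.66

Cushion = 2 × $336.38 = $672.76
Trial balance (start $0, +$336.38 each month, − disbursements):
  Mar: +$336.38 → $336.38
  Apr: +$336.38 → $672.76
  May: +$336.38 → $1,009.14
  Jun: +$336.38 → $1,345.52
  Jul: +$336.38 − $1,760.04 → -$78.14
  Aug: +$336.38 → $258.24
  Sep: +$336.38 − $2,276.52 → -$1,681.90
  Oct: +$336.38 → -$1,345.52
  Nov: +$336.38 → -$1,009.14
  Dec: +$336.38 → -$672.76
  Jan: +$336.38 → -$336.38
  Feb: +$336.38 → $0.00
Lowest trial balance = -$1,681.90 (Sep)
Initial deposit = cushion − low point = $672.76 − (-$1,681.90) = $2,354.66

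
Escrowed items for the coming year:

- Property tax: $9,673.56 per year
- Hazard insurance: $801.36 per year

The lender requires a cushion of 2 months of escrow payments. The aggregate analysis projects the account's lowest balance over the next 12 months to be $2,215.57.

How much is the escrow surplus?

$469.75

Property tax: $9,673.56/yr
Hazard insurance: $801.36/yr
Annual escrow total = $9,673.56 + $801.36 = $10,474.92
Monthly = $10,474.92 ÷ 12 = $872.91
Required reserve = 2 × $872.91 = $1,745.82
Excess over cushion: $2,215.57 − $1,745.82 = $469.75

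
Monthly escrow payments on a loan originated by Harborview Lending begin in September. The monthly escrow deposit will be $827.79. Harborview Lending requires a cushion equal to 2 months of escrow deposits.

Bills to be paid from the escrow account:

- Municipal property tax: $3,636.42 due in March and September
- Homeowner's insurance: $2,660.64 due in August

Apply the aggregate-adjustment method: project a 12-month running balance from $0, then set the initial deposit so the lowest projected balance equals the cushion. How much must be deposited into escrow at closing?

$4,464.21

Cushion = 2 × $827.79 = $1,655.58
Trial balance (start $0, +$827.79 each month, − disbursements):
  Sep: +$827.79 − $3,636.42 → -$2,808.63
  Oct: +$827.79 → -$1,980.84
  Nov: +$827.79 → -$1,153.05
  Dec: +$827.79 → -$325.26
  Jan: +$827.79 → $502.53
  Feb: +$827.79 → $1,330.32
  Mar: +$827.79 − $3,636.42 → -$1,478.31
  Apr: +$827.79 → -$650.52
  May: +$827.79 → $177.27
  Jun: +$827.79 → $1,005.06
  Jul: +$827.79 → $1,832.85
  Aug: +$827.79 − $2,660.64 → $0.00
Lowest trial balance = -$2,808.63 (Sep)
Initial deposit = cushion − low point = $1,655.58 − (-$2,808.63) = $4,464.21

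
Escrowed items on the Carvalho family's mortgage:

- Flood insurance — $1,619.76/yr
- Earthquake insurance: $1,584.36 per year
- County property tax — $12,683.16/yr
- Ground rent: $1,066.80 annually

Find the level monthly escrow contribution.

Flood insurance = $1,619.76 per year
Earthquake insurance = $1,584.36 per year
County property tax = $12,683.16 per year
Ground rent = $1,066.80 per year
Yearly total = $1,619.76 + $1,584.36 + $12,683.16 + $1,066.80 = $16,954.08
Base monthly escrow = $16,954.08 / 12 = $1,412.84

$1,412.84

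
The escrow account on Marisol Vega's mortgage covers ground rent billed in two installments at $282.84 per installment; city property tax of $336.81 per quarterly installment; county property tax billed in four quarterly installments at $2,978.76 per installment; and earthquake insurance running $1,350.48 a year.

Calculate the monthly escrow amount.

$1,264.87

Ground rent: $282.84 × 2 = $565.68 annually
City property tax: $336.81 × 4 = $1,347.24 annually
County property tax: $2,978.76 × 4 = $11,915.04 annually
Earthquake insurance: $1,350.48 annually
Total annual escrow = $15,178.44
Per month = $15,178.44 ÷ 12 = $1,264.87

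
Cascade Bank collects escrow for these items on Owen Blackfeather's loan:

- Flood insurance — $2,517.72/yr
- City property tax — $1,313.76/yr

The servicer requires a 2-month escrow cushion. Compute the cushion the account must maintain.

$638.58

Flood insurance — $2,517.72/yr
City property tax — $1,313.76/yr
Annual escrow total = $3,831.48
Per month = $3,831.48 / 12 = $319.29
Required cushion = 2 × $319.29 = $638.58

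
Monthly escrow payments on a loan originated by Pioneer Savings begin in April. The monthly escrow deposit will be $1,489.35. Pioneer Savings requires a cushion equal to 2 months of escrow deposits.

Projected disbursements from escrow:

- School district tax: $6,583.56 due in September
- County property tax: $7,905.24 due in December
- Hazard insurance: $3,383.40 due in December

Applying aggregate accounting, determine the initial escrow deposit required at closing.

$7,446.75

Cushion = 2 × $1,489.35 = $2,978.70
Trial balance (start $0, +$1,489.35 each month, − disbursements):
  Apr: +$1,489.35 → $1,489.35
  May: +$1,489.35 → $2,978.70
  Jun: +$1,489.35 → $4,468.05
  Jul: +$1,489.35 → $5,957.40
  Aug: +$1,489.35 → $7,446.75
  Sep: +$1,489.35 − $6,583.56 → $2,352.54
  Oct: +$1,489.35 → $3,841.89
  Nov: +$1,489.35 → $5,331.24
  Dec: +$1,489.35 − $11,288.64 → -$4,468.05
  Jan: +$1,489.35 → -$2,978.70
  Feb: +$1,489.35 → -$1,489.35
  Mar: +$1,489.35 → $0.00
Lowest trial balance = -$4,468.05 (Dec)
Initial deposit = cushion − low point = $2,978.70 − (-$4,468.05) = $7,446.75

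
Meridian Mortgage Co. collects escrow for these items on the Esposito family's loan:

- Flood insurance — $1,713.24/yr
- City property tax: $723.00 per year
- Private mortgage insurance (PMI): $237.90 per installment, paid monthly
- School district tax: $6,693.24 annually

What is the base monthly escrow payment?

$998.69

Flood insurance = $1,713.24 annually
City property tax = $723.00 annually
Private mortgage insurance (PMI) = $237.90 × 12 = $2,854.80 annually
School district tax = $6,693.24 annually
Combined annual = $11,984.28
Monthly escrow = $11,984.28 / 12 = $998.69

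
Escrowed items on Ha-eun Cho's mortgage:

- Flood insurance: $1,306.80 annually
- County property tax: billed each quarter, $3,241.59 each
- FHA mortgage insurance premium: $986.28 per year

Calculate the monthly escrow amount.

$1,271.62

Flood insurance = $1,306.80/yr
County property tax = $3,241.59 × 4 = $12,966.36/yr
FHA mortgage insurance premium = $986.28/yr
Total annual escrow = $1,306.80 + $12,966.36 + $986.28 = $15,259.44
Monthly = $15,259.44 ÷ 12 = $1,271.62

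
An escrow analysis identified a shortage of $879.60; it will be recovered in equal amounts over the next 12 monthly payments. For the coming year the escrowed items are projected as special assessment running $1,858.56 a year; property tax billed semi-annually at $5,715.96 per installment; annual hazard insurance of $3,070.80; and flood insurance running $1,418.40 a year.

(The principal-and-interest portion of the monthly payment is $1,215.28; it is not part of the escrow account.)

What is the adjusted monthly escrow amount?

$1,554.94

Special assessment: $1,858.56 per year
Property tax: $5,715.96 × 2 = $11,431.92 per year
Hazard insurance: $3,070.80 per year
Flood insurance: $1,418.40 per year
Yearly total = $17,779.68
Base monthly escrow = $17,779.68 / 12 = $1,481.64
Shortage spread = $879.60 / 12 = $73.30/mo
Adjusted monthly = $1,481.64 + $73.30 = $1,554.94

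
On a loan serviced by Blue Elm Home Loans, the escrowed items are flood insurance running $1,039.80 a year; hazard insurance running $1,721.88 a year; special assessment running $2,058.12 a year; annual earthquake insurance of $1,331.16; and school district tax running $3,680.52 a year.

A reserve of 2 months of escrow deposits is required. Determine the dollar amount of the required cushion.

$1,638.58

Flood insurance = $1,039.80 annually
Hazard insurance = $1,721.88 annually
Special assessment = $2,058.12 annually
Earthquake insurance = $1,331.16 annually
School district tax = $3,680.52 annually
Total per year = $9,831.48
Monthly escrow = $9,831.48 / 12 = $819.29
Reserve = 2 × $819.29 = $1,638.58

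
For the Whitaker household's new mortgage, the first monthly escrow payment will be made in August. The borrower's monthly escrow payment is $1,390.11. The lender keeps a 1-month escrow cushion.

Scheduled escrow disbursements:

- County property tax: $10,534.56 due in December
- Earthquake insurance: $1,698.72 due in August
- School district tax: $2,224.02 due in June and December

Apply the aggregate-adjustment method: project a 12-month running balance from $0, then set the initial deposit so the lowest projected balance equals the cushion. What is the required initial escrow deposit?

Cushion = 1 × $1,390.11 = $1,390.11
Trial balance (start $0, +$1,390.11 each month, − disbursements):
  Aug: +$1,390.11 − $1,698.72 → -$308.61
  Sep: +$1,390.11 → $1,081.50
  Oct: +$1,390.11 → $2,471.61
  Nov: +$1,390.11 → $3,861.72
  Dec: +$1,390.11 − $12,758.58 → -$7,506.75
  Jan: +$1,390.11 → -$6,116.64
  Feb: +$1,390.11 → -$4,726.53
  Mar: +$1,390.11 → -$3,336.42
  Apr: +$1,390.11 → -$1,946.31
  May: +$1,390.11 → -$556.20
  Jun: +$1,390.11 − $2,224.02 → -$1,390.11
  Jul: +$1,390.11 → $0.00
Lowest trial balance = -$7,506.75 (Dec)
Initial deposit = cushion − low point = $1,390.11 − (-$7,506.75) = $8,896.86

$8,896.86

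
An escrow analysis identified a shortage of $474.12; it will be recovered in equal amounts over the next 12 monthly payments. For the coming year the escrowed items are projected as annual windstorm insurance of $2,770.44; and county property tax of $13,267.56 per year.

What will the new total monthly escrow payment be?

$1,376.01

Windstorm insurance = $2,770.44 annually
County property tax = $13,267.56 annually
Annual escrow total = $16,038.00
Monthly escrow = $16,038.00 ÷ 12 = $1,336.50
Shortage spread = $474.12 / 12 = $39.51/mo
New monthly escrow = $1,336.50 + $39.51 = $1,376.01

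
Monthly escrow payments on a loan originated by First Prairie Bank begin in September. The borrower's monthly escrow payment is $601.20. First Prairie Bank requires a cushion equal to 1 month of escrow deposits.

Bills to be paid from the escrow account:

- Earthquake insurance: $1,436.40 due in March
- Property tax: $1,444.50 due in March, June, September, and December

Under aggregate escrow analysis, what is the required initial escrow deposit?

Cushion = 1 × $601.20 = $601.20
Trial balance (start $0, +$601.20 each month, − disbursements):
  Sep: +$601.20 − $1,444.50 → -$843.30
  Oct: +$601.20 → -$242.10
  Nov: +$601.20 → $359.10
  Dec: +$601.20 − $1,444.50 → -$484.20
  Jan: +$601.20 → $117.00
  Feb: +$601.20 → $718.20
  Mar: +$601.20 − $2,880.90 → -$1,561.50
  Apr: +$601.20 → -$960.30
  May: +$601.20 → -$359.10
  Jun: +$601.20 − $1,444.50 → -$1,202.40
  Jul: +$601.20 → -$601.20
  Aug: +$601.20 → $0.00
Lowest trial balance = -$1,561.50 (Mar)
Initial deposit = cushion − low point = $601.20 − (-$1,561.50) = $2,162.70

$2,162.70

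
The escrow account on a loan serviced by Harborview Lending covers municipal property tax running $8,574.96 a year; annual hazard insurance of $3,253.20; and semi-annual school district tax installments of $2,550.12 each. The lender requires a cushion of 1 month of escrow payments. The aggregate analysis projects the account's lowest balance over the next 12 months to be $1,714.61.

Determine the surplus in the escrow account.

$303.91

Municipal property tax = $8,574.96 per year
Hazard insurance = $3,253.20 per year
School district tax = $2,550.12 × 2 = $5,100.24 per year
Total annual escrow = $8,574.96 + $3,253.20 + $5,100.24 = $16,928.40
Per month = $16,928.40 / 12 = $1,410.70
Required cushion = 1 × $1,410.70 = $1,410.70
Surplus = $1,714.61 − $1,410.70 = $303.91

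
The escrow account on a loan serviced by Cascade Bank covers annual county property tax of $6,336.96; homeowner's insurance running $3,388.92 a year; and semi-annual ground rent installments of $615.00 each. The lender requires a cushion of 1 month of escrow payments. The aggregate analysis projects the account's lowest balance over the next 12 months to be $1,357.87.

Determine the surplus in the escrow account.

$444.88

County property tax: $6,336.96 per year
Homeowner's insurance: $3,388.92 per year
Ground rent: $615.00 × 2 = $1,230.00 per year
Combined annual = $6,336.96 + $3,388.92 + $1,230.00 = $10,955.88
Base monthly escrow = $10,955.88 ÷ 12 = $912.99
Required cushion = 1 × $912.99 = $912.99
Surplus = $1,357.87 − $912.99 = $444.88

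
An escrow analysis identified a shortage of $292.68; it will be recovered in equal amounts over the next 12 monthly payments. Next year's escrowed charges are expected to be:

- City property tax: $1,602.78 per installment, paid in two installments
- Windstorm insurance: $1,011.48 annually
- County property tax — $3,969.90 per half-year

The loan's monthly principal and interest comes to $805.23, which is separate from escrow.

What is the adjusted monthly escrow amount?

City property tax: $1,602.78 × 2 = $3,205.56 per year
Windstorm insurance: $1,011.48 per year
County property tax: $3,969.90 × 2 = $7,939.80 per year
Annual escrow total = $12,156.84
Monthly escrow = $12,156.84 / 12 = $1,013.07
Shortage spread = $292.68 / 12 = $24.39/mo
New monthly escrow = $1,013.07 + $24.39 = $1,037.46

$1,037.46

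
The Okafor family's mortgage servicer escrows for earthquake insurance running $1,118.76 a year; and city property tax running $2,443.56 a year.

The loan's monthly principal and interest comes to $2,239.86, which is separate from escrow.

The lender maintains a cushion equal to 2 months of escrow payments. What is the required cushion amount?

Earthquake insurance = $1,118.76 annually
City property tax = $2,443.56 annually
Yearly total = $1,118.76 + $2,443.56 = $3,562.32
Per month = $3,562.32 / 12 = $296.86
Cushion = 2 × $296.86 = $593.72

$593.72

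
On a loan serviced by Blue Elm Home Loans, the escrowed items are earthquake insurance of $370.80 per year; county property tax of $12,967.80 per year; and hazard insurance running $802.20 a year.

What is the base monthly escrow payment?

Earthquake insurance — $370.80/yr
County property tax — $12,967.80/yr
Hazard insurance — $802.20/yr
Total annual escrow = $14,140.80
Monthly escrow = $14,140.80 / 12 = $1,178.40

$1,178.40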